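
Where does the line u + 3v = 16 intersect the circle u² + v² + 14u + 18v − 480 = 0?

From the line, v = (16 − u)/3. Substituting:
10u² + 40u − 3200 = 0  ⟹  u² + 4u − 320 = 0
u = 16 or u = −20, giving (16, 0) and (−20, 12).

(−20, 12) and (16, 0)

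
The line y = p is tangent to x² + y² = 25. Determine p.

The line touches the circle iff its distance from (0, 0) is 5:
|0·0 + 1·0 − p| / √1 = 5
|p| = 5, so p = 5 or p = −5.

p = −5 or p = 5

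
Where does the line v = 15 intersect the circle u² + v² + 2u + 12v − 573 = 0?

(−14, 15) and (12, 15)

Substitute v = 15:
u² + 2u − 168 = 0
u = 12 or u = −14, giving (12, 15) and (−14, 15).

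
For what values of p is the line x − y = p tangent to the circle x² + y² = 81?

p = ±9√2

For a tangent, require d(centre, line) = r = 9.
|1·0 − 1·0 − p| / √2 = 9
|p| = 9√2.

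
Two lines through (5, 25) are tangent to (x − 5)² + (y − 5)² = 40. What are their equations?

Write the tangent as mx − y + (25 − m·(5)) = 0 and set its distance from the centre to 2√10:
(0m − (−20))² = 40(m² + 1)
m² − 9 = 0, so m = 3 or m = −3.
Through (5, 25) these give 3x − y = −10 and 3x + y = 40.

3x − y = −10 and 3x + y = 40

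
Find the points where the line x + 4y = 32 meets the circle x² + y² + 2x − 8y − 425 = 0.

Substitute y = (32 − x)/4:
17x² − 6800 = 0  ⟹  x² − 400 = 0
x = 20 or x = −20, giving (20, 3) and (−20, 13).

(−20, 13) and (20, 3)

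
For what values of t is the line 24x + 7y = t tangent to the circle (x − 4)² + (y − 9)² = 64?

t = −41 or t = 359

The line touches the circle iff its distance from (4, 9) is 8:
|24·4 + 7·9 − t| / √625 = 8
|t − (159)| = 8·25, so t = 359 or t = −41.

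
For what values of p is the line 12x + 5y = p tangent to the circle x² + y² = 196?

p = −182 or p = 182

The line touches the circle iff its distance from (0, 0) is 14:
|12·0 + 5·0 − p| / √169 = 14
|p| = 14·13, so p = 182 or p = −182.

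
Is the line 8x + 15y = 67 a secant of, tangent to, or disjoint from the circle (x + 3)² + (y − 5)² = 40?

secant

Substituting the line into the circle gives 289x² + 1478x − 6911 = 0.
Discriminant = (1478)² − 4·289·(−6911) = 10173600 > 0.
Two real roots: the line is a secant.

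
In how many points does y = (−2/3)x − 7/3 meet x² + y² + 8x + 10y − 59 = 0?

Centre (−4, −5), r² = 100. Distance² from centre to line = (−16)²/13 = 256/13.
Since d² < r², the line cuts the circle twice.

2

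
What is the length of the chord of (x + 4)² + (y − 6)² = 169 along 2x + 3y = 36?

6√13

Express y = (36 − 2x)/3 and substitute into the circle:
13x² − 1053 = 0  ⟹  x² − 81 = 0
x = 9 or x = −9, giving (9, 6) and (−9, 18).
Chord length = distance between (9, 6) and (−9, 18) = √468 = 6√13.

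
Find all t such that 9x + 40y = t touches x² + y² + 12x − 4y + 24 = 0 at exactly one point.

For a tangent, require d(centre, line) = r = 4.
|9·(−6) + 40·2 − t| / √1681 = 4
|t − (26)| = 4·41, so t = 190 or t = −138.

t = −138 or t = 190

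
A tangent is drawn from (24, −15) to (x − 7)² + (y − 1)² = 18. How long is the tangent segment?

With centre O = (7, 1), |OP|² = 545 and r² = 18.
The tangent meets the radius at right angles, so tangent² = |PO|² − r² = 545 − 18 = 527.

√527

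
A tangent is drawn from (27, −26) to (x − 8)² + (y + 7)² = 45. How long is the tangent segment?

√677

With centre O = (8, −7), |OP|² = 722 and r² = 45.
Power of the point: PT² = |PO|² − r² = 677, so PT = √677.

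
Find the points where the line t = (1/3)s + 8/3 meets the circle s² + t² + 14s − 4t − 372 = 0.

(−26, −6) and (13, 7)

Substitute t = (8 + s)/3:
10s² + 130s − 3380 = 0  ⟹  s² + 13s − 338 = 0
s = 13 or s = −26, giving (13, 7) and (−26, −6).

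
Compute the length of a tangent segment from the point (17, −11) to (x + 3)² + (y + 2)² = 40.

21

The centre is (−3, −2) and r = 2√10. The square of the distance from P to the centre is 400 + 81 = 481.
By the tangent–radius right angle, tangent length = √(|PO|² − r²) = √441 = 21.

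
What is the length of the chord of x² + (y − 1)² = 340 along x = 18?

8

The distance from (0, 1) to the line is 18, and r² = 340.
Half the chord is √(r² − d²) = √(16), so the full chord is 8.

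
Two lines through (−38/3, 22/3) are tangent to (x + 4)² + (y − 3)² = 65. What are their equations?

4x − 7y = −102 and 8x + y = −94

Let a tangent through (−38/3, 22/3) have slope m. Its distance from (−4, 3) must equal √65:
(26/3m − (−13/3))² = 65(m² + 1)
7m² + 52m − 32 = 0, so m = 4/7 or m = −8.
With m = 4/7: 4x − 7y = −102. With m = −8: 8x + y = −94.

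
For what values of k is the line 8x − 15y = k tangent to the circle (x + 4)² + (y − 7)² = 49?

k = −256 or k = −18

For a tangent, require d(centre, line) = r = 7.
|8·(−4) − 15·7 − k| / √289 = 7
|k − (−137)| = 7·17, so k = −18 or k = −256.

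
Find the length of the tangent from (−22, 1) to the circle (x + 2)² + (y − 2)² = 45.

Centre (−2, 2), r² = 45. |PO|² = (−20)² + (−1)² = 401.
Power of the point: PT² = |PO|² − r² = 356, so PT = 2√89.

2√89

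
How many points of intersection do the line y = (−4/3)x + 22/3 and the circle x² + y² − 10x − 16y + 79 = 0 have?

0

d² = (4·5 + 3·8 − (22))²/25 = 484/25; r² = 10.
Since d² > r², the line lies outside the circle.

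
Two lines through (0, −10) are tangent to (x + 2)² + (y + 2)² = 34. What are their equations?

3x + 5y = −50 and 5x − 3y = 30

Write the tangent as mx − y + (−10 − m·(0)) = 0 and set its distance from the centre to √34:
[m·(−2) − (8)]² = 34(m² + 1)
15m² − 16m − 15 = 0, so m = −3/5 or m = 5/3.
Through (0, −10) these give 3x + 5y = −50 and 5x − 3y = 30.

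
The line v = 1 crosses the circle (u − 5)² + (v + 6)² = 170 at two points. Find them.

Express v = 1 and substitute into the circle:
u² − 10u − 96 = 0
u = 16 or u = −6, giving (16, 1) and (−6, 1).

(−6, 1) and (16, 1)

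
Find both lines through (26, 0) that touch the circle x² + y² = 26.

Write the tangent as mx − y + (0 − m·(26)) = 0 and set its distance from the centre to √26:
[m·(−26) − (0)]² = 26(m² + 1)
25m² − 1 = 0, so m = 1/5 or m = −1/5.
With m = 1/5: x − 5y = 26. With m = −1/5: x + 5y = 26.

x − 5y = 26 and x + 5y = 26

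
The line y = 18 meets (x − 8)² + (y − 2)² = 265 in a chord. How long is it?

6

Centre (8, 2), r² = 265. Perpendicular distance d from centre to line = |−16| / √1 = 16.
Half the chord is √(r² − d²) = √(9), so the full chord is 6.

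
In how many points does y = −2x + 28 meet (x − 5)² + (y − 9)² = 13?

d² = (2·5 + 1·9 − (28))²/5 = 81/5; r² = 13.
Since d² > r², the line lies outside the circle.

0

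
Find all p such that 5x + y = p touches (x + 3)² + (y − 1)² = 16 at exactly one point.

p = −14 ± 4√26

The line touches the circle iff its distance from (−3, 1) is 4:
|5·(−3) + 1·1 − p| / √26 = 4
|p − (−14)| = 4√26.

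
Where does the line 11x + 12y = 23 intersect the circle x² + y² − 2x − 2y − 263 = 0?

(−11, 12) and (13, −10)

Substitute y = (23 − 11x)/12:
265x² − 530x − 37895 = 0  ⟹  x² − 2x − 143 = 0
x = 13 or x = −11, giving (13, −10) and (−11, 12).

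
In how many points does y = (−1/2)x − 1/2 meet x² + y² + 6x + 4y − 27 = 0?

2

d² = (1·(−3) + 2·(−2) − (−1))²/5 = 36/5; r² = 40.
Since d² < r², the line cuts the circle twice.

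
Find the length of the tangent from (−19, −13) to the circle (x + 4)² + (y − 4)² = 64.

With centre O = (−4, 4), |OP|² = 514 and r² = 64.
The tangent meets the radius at right angles, so tangent² = |PO|² − r² = 514 − 64 = 450.

15√2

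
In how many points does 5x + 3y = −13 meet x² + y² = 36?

2

Substituting the line into the circle gives 34x² + 130x − 155 = 0.
Δ = 16900 − (−21080) = 37980.
Two real roots: the line is a secant.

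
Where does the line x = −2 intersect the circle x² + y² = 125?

(−2, −11) and (−2, 11)

The line gives x = −2. Substituting into the circle:
y² − 121 = 0
y = 11 or y = −11, giving (−2, 11) and (−2, −11).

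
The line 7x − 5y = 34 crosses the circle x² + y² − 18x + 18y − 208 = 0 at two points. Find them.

Express y = (−34 + 7x)/5 and substitute into the circle:
74x² − 296x − 7104 = 0  ⟹  x² − 4x − 96 = 0
x = 12 or x = −8, giving (12, 10) and (−8, −18).

(−8, −18) and (12, 10)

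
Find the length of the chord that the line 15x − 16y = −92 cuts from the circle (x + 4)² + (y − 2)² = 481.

Express y = (92 + 15x)/16 and substitute into the circle:
481x² + 3848x − 115440 = 0  ⟹  x² + 8x − 240 = 0
x = 12 or x = −20, giving (12, 17) and (−20, −13).
Chord length = distance between (12, 17) and (−20, −13) = √1924 = 2√481.

2√481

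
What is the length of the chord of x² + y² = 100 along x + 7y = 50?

10√2

The distance from (0, 0) to the line is 50/√50, and r² = 100.
Half the chord is √(r² − d²) = √(50), so the full chord is 10√2.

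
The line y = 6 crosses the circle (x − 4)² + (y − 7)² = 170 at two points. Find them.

(−9, 6) and (17, 6)

From the line, y = 6. Substituting:
x² − 8x − 153 = 0
x = 17 or x = −9, giving (17, 6) and (−9, 6).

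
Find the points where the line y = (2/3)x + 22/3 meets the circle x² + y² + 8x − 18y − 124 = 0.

(−14, −2) and (10, 14)

From the line, y = (22 + 2x)/3. Substituting:
13x² + 52x − 1820 = 0  ⟹  x² + 4x − 140 = 0
x = 10 or x = −14, giving (10, 14) and (−14, −2).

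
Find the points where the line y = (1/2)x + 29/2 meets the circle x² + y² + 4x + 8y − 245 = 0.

(−13, 8) and (−5, 12)

Express y = (29 + x)/2 and substitute into the circle:
5x² + 90x + 325 = 0  ⟹  x² + 18x + 65 = 0
x = −5 or x = −13, giving (−5, 12) and (−13, 8).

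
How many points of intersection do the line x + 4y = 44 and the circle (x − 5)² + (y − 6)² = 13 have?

d² = (1·5 + 4·6 − (44))²/17 = 225/17; r² = 13.
Since d² > r², the line lies outside the circle.

0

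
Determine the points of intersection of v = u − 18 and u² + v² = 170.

(7, −11) and (11, −7)

Express v = u − 18 and substitute into the circle:
2u² − 36u + 154 = 0  ⟹  u² − 18u + 77 = 0
u = 11 or u = 7, giving (11, −7) and (7, −11).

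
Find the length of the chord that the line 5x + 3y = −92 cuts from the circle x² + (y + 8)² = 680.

8√34

Express y = (−92 − 5x)/3 and substitute into the circle:
34x² + 680x − 1496 = 0  ⟹  x² + 20x − 44 = 0
x = 2 or x = −22, giving (2, −34) and (−22, 6).
|(2, −34) − (−22, 6)| = √((24)² + (−40)²) = 8√34.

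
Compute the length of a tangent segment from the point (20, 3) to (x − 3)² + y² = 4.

7√6

The centre is (3, 0) and r = 2. The square of the distance from P to the centre is 289 + 9 = 298.
By the tangent–radius right angle, tangent length = √(|PO|² − r²) = √294 = 7√6.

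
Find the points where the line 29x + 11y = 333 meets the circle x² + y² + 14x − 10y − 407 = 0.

Express y = (333 − 29x)/11 and substitute into the circle:
962x² − 14430x + 25012 = 0  ⟹  x² − 15x + 26 = 0
x = 13 or x = 2, giving (13, −4) and (2, 25).

(2, 25) and (13, −4)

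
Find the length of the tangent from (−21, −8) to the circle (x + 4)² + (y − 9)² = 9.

Centre (−4, 9), r² = 9. |PO|² = (−17)² + (−17)² = 578.
By the tangent–radius right angle, tangent length = √(|PO|² − r²) = √569.

√569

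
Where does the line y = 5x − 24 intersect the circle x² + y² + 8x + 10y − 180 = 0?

Express y = 5x − 24 and substitute into the circle:
26x² − 182x + 156 = 0  ⟹  x² − 7x + 6 = 0
x = 6 or x = 1, giving (6, 6) and (1, −19).

(1, −19) and (6, 6)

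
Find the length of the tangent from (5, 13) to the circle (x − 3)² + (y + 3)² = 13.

The centre is (3, −3) and r = √13. The square of the distance from P to the centre is 4 + 256 = 260.
The tangent meets the radius at right angles, so tangent² = |PO|² − r² = 260 − 13 = 247.

√247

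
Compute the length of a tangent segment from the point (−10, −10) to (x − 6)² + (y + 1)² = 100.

√237

The centre is (6, −1) and r = 10. The square of the distance from P to the centre is 256 + 81 = 337.
Power of the point: PT² = |PO|² − r² = 237, so PT = √237.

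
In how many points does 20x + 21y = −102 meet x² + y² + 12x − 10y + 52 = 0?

1

d² = (20·(−6) + 21·5 − (−102))²/841 = 9; r² = 9.
Since d² = r², the line is tangent.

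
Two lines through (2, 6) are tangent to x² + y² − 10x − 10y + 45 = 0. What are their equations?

Let a tangent through (2, 6) have slope m. Its distance from (5, 5) must equal √5:
[m·(3) − (−1)]² = 5(m² + 1)
2m² + 3m − 2 = 0, so m = −2 or m = 1/2.
With m = −2: 2x + y = 10. With m = 1/2: x − 2y = −10.

2x + y = 10 and x − 2y = −10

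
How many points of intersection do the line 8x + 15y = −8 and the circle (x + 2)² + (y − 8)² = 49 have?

2

Centre (−2, 8), r² = 49. Distance² from centre to line = (112)²/289 = 12544/289.
Since d² < r², the line cuts the circle twice.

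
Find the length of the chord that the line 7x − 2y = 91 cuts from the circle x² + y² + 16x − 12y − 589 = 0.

Centre (−8, 6), r² = 689. Perpendicular distance d from centre to line = |−159| / √53 = 159/√53.
Half the chord is √(r² − d²) = √(212), so the full chord is 4√53.

4√53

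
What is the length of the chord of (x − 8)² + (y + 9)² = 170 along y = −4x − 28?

Express y = −4x − 28 and substitute into the circle:
17x² + 136x + 255 = 0  ⟹  x² + 8x + 15 = 0
x = −3 or x = −5, giving (−3, −16) and (−5, −8).
Chord length = distance between (−3, −16) and (−5, −8) = √68 = 2√17.

2√17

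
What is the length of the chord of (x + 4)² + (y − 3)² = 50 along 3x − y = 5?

2√10

Substitute y = 3x − 5:
10x² − 40x + 30 = 0  ⟹  x² − 4x + 3 = 0
x = 3 or x = 1, giving (3, 4) and (1, −2).
Chord length = distance between (3, 4) and (1, −2) = √40 = 2√10.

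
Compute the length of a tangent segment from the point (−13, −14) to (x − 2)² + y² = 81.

2√85

The centre is (2, 0) and r = 9. The square of the distance from P to the centre is 225 + 196 = 421.
The tangent meets the radius at right angles, so tangent² = |PO|² − r² = 421 − 81 = 340.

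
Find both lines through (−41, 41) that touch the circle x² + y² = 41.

5x + 4y = −41 and 4x + 5y = 41

Let a tangent through (−41, 41) have slope m. Its distance from (0, 0) must equal √41:
(41m − (−41))² = 41(m² + 1)
20m² + 41m + 20 = 0, so m = −5/4 or m = −4/5.
Through (−41, 41) these give 5x + 4y = −41 and 4x + 5y = 41.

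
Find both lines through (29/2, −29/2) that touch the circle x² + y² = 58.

Let a tangent through (29/2, −29/2) have slope m. Its distance from (0, 0) must equal √58:
(−29/2m − (29/2))² = 58(m² + 1)
21m² + 58m + 21 = 0, so m = −3/7 or m = −7/3.
Through (29/2, −29/2) these give 3x + 7y = −58 and 7x + 3y = 58.

3x + 7y = −58 and 7x + 3y = 58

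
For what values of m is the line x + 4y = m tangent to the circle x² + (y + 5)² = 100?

Tangency holds when the distance from the centre (0, −5) to the line equals the radius 10:
|1·0 + 4·(−5) − m| / √17 = 10
|m − (−20)| = 10√17.

m = −20 ± 10√17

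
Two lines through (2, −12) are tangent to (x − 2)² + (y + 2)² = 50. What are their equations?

x + y = −10 and x − y = 14

Write the tangent as mx − y + (−12 − m·(2)) = 0 and set its distance from the centre to 5√2:
[m·(0) − (10)]² = 50(m² + 1)
m² − 1 = 0, so m = −1 or m = 1.
With m = −1: x + y = −10. With m = 1: x − y = 14.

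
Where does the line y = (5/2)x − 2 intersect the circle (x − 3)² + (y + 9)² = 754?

(−12, −32) and (8, 18)

Express y = (−4 + 5x)/2 and substitute into the circle:
29x² + 116x − 2784 = 0  ⟹  x² + 4x − 96 = 0
x = 8 or x = −12, giving (8, 18) and (−12, −32).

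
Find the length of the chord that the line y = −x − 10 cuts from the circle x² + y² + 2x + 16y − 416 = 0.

Centre (−1, −8), r² = 481. Perpendicular distance d from centre to line = |1| / √2 = 1/√2.
Chord = 2√(r² − d²) = 2·√(961/2) = 31√2.

31√2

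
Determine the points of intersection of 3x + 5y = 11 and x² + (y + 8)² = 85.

(2, 1) and (7, −2)

Express y = (11 − 3x)/5 and substitute into the circle:
34x² − 306x + 476 = 0  ⟹  x² − 9x + 14 = 0
x = 7 or x = 2, giving (7, −2) and (2, 1).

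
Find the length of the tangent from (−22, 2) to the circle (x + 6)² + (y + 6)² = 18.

With centre O = (−6, −6), |OP|² = 320 and r² = 18.
Power of the point: PT² = |PO|² − r² = 302, so PT = √302.

√302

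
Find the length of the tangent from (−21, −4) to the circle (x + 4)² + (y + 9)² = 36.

Centre (−4, −9), r² = 36. |PO|² = (−17)² + (5)² = 314.
The tangent meets the radius at right angles, so tangent² = |PO|² − r² = 314 − 36 = 278.

√278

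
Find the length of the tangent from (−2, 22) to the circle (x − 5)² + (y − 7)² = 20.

√254

Centre (5, 7), r² = 20. |PO|² = (−7)² + (15)² = 274.
By the tangent–radius right angle, tangent length = √(|PO|² − r²) = √254.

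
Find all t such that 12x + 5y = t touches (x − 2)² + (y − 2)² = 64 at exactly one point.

t = −70 or t = 138

Tangency holds when the distance from the centre (2, 2) to the line equals the radius 8:
|12·2 + 5·2 − t| / √169 = 8
|t − (34)| = 8·13, so t = 138 or t = −70.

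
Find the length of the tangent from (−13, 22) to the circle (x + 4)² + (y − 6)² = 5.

2√83

The centre is (−4, 6) and r = √5. The square of the distance from P to the centre is 81 + 256 = 337.
The tangent meets the radius at right angles, so tangent² = |PO|² − r² = 337 − 5 = 332.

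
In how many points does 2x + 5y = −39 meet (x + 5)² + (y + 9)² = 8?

0

d² = (2·(−5) + 5·(−9) − (−39))²/29 = 256/29; r² = 8.
Since d² > r², the line lies outside the circle.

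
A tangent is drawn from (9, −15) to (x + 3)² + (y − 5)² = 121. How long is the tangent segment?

The centre is (−3, 5) and r = 11. The square of the distance from P to the centre is 144 + 400 = 544.
By the tangent–radius right angle, tangent length = √(|PO|² − r²) = √423 = 3√47.

3√47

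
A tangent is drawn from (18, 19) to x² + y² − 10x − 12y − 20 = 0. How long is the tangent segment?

The centre is (5, 6) and r = 9. The square of the distance from P to the centre is 169 + 169 = 338.
The tangent meets the radius at right angles, so tangent² = |PO|² − r² = 338 − 81 = 257.

√257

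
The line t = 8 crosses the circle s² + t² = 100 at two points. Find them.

(−6, 8) and (6, 8)

From the line, t = 8. Substituting:
s² − 36 = 0
s = 6 or s = −6, giving (6, 8) and (−6, 8).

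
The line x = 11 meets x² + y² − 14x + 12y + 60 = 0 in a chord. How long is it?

6

The line gives x = 11. Substituting into the circle:
y² + 12y + 27 = 0
y = −3 or y = −9, giving (11, −3) and (11, −9).
|(11, −3) − (11, −9)| = √((0)² + (6)²) = 6.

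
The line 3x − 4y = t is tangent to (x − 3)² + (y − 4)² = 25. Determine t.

For a tangent, require d(centre, line) = r = 5.
|3·3 − 4·4 − t| / √25 = 5
|t − (−7)| = 5·5, so t = 18 or t = −32.

t = −32 or t = 18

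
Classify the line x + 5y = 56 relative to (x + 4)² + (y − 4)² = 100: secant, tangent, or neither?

d² = (1·(−4) + 5·4 − (56))²/26 = 800/13; r² = 100.
Since d² < r², the line cuts the circle twice.

secant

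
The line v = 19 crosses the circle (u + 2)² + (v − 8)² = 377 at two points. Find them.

(−18, 19) and (14, 19)

Express v = 19 and substitute into the circle:
u² + 4u − 252 = 0
u = 14 or u = −18, giving (14, 19) and (−18, 19).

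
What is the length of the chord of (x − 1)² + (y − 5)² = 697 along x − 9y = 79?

Centre (1, 5), r² = 697. Perpendicular distance d from centre to line = |−123| / √82 = 123/√82.
Half the chord is √(r² − d²) = √(1025/2), so the full chord is 5√82.

5√82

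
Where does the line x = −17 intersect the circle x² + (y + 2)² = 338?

The line gives x = −17. Substituting into the circle:
y² + 4y − 45 = 0
y = 5 or y = −9, giving (−17, 5) and (−17, −9).

(−17, −9) and (−17, 5)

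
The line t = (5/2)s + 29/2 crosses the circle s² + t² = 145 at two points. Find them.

Substitute t = (29 + 5s)/2:
29s² + 290s + 261 = 0  ⟹  s² + 10s + 9 = 0
s = −1 or s = −9, giving (−1, 12) and (−9, −8).

(−9, −8) and (−1, 12)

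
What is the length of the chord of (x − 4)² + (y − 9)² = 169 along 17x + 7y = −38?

The distance from (4, 9) to the line is 169/√338, and r² = 169.
Chord = 2√(r² − d²) = 2·√(169/2) = 13√2.

13√2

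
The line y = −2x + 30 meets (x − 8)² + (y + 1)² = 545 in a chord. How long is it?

Express y = −2x + 30 and substitute into the circle:
5x² − 140x + 480 = 0  ⟹  x² − 28x + 96 = 0
x = 24 or x = 4, giving (24, −18) and (4, 22).
Chord length = distance between (24, −18) and (4, 22) = √2000 = 20√5.

20√5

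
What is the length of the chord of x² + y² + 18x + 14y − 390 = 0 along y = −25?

28

Substitute y = −25:
x² + 18x − 115 = 0
x = 5 or x = −23, giving (5, −25) and (−23, −25).
|(5, −25) − (−23, −25)| = √((28)² + (0)²) = 28.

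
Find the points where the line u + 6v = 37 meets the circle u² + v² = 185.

(−11, 8) and (13, 4)

Express v = (37 − u)/6 and substitute into the circle:
37u² − 74u − 5291 = 0  ⟹  u² − 2u − 143 = 0
u = 13 or u = −11, giving (13, 4) and (−11, 8).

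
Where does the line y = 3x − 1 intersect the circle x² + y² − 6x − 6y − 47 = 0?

(−1, −4) and (4, 11)

Substitute y = 3x − 1:
10x² − 30x − 40 = 0  ⟹  x² − 3x − 4 = 0
x = 4 or x = −1, giving (4, 11) and (−1, −4).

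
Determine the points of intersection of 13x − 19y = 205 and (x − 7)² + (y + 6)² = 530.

(−12, −19) and (26, 7)

From the line, y = (−205 + 13x)/19. Substituting:
530x² − 7420x − 165360 = 0  ⟹  x² − 14x − 312 = 0
x = 26 or x = −12, giving (26, 7) and (−12, −19).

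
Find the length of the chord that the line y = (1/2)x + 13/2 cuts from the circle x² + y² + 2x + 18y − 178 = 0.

8√5

Substitute y = (13 + x)/2:
5x² + 70x − 75 = 0  ⟹  x² + 14x − 15 = 0
x = 1 or x = −15, giving (1, 7) and (−15, −1).
|(1, 7) − (−15, −1)| = √((16)² + (8)²) = 8√5.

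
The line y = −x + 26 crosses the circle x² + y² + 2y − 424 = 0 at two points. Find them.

(8, 18) and (19, 7)

From the line, y = −x + 26. Substituting:
2x² − 54x + 304 = 0  ⟹  x² − 27x + 152 = 0
x = 19 or x = 8, giving (19, 7) and (8, 18).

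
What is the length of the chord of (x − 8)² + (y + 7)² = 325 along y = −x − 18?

17√2

Substitute y = −x − 18:
2x² + 6x − 140 = 0  ⟹  x² + 3x − 70 = 0
x = 7 or x = −10, giving (7, −25) and (−10, −8).
|(7, −25) − (−10, −8)| = √((17)² + (−17)²) = 17√2.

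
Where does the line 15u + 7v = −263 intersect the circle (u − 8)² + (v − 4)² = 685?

(−18, 1) and (−11, −14)

Express v = (−263 − 15u)/7 and substitute into the circle:
274u² + 7946u + 54252 = 0  ⟹  u² + 29u + 198 = 0
u = −11 or u = −18, giving (−11, −14) and (−18, 1).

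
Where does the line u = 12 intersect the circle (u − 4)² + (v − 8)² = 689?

(12, −17) and (12, 33)

The line gives u = 12. Substituting into the circle:
v² − 16v − 561 = 0
v = 33 or v = −17, giving (12, 33) and (12, −17).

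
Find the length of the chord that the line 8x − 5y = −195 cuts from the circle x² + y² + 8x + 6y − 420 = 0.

2√89

Express y = (195 + 8x)/5 and substitute into the circle:
89x² + 3560x + 33375 = 0  ⟹  x² + 40x + 375 = 0
x = −15 or x = −25, giving (−15, 15) and (−25, −1).
Chord length = distance between (−15, 15) and (−25, −1) = √356 = 2√89.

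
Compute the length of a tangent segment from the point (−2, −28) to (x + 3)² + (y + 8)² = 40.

Centre (−3, −8), r² = 40. |PO|² = (1)² + (−20)² = 401.
Power of the point: PT² = |PO|² − r² = 361, so PT = 19.

19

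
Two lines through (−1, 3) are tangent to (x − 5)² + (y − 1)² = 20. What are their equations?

Write the tangent as mx − y + (3 − m·(−1)) = 0 and set its distance from the centre to 2√5:
(6m − (−2))² = 20(m² + 1)
2m² + 3m − 2 = 0, so m = 1/2 or m = −2.
Through (−1, 3) these give x − 2y = −7 and 2x + y = 1.

x − 2y = −7 and 2x + y = 1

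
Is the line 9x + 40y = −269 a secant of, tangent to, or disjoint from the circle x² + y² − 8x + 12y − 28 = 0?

Substituting the line into the circle gives 1681x² − 12278x − 101559 = 0.
Δ = 150749284 − (−682882716) = 833632000.
Two real roots: the line is a secant.

secant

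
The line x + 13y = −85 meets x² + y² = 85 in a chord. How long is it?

√170

From the line, y = (−85 − x)/13. Substituting:
170x² + 170x − 7140 = 0  ⟹  x² + x − 42 = 0
x = 6 or x = −7, giving (6, −7) and (−7, −6).
Chord length = distance between (6, −7) and (−7, −6) = √170 = √170.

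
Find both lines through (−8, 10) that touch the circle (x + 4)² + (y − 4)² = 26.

A line y − (10) = m(x − (−8)) is tangent when its distance from (−4, 4) is √26:
[m·(4) − (−6)]² = 26(m² + 1)
5m² − 24m − 5 = 0, so m = 5 or m = −1/5.
Through (−8, 10) these give 5x − y = −50 and x + 5y = 42.

5x − y = −50 and x + 5y = 42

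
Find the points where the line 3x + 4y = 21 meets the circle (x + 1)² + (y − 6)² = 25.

(−5, 9) and (3, 3)

Express y = (21 − 3x)/4 and substitute into the circle:
25x² + 50x − 375 = 0  ⟹  x² + 2x − 15 = 0
x = 3 or x = −5, giving (3, 3) and (−5, 9).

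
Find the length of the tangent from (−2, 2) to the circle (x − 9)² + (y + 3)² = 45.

√101

With centre O = (9, −3), |OP|² = 146 and r² = 45.
Power of the point: PT² = |PO|² − r² = 101, so PT = √101.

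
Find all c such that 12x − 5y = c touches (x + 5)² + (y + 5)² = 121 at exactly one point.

Tangency holds when the distance from the centre (−5, −5) to the line equals the radius 11:
|12·(−5) − 5·(−5) − c| / √169 = 11
|c − (−35)| = 11·13, so c = 108 or c = −178.

c = −178 or c = 108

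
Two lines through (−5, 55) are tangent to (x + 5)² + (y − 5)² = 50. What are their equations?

Let a tangent through (−5, 55) have slope m. Its distance from (−5, 5) must equal 5√2:
(0m − (−50))² = 50(m² + 1)
m² − 49 = 0, so m = −7 or m = 7.
With m = −7: 7x + y = 20. With m = 7: 7x − y = −90.

7x + y = 20 and 7x − y = −90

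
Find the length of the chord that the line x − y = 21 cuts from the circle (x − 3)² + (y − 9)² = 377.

5√2

Express y = x − 21 and substitute into the circle:
2x² − 66x + 532 = 0  ⟹  x² − 33x + 266 = 0
x = 19 or x = 14, giving (19, −2) and (14, −7).
|(19, −2) − (14, −7)| = √((5)² + (5)²) = 5√2.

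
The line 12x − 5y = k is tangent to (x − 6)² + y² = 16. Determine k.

k = 20 or k = 124

For a tangent, require d(centre, line) = r = 4.
|12·6 − 5·0 − k| / √169 = 4
|k − (72)| = 4·13, so k = 124 or k = 20.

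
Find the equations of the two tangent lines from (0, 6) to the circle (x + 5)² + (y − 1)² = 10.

Write the tangent as mx − y + (6 − m·(0)) = 0 and set its distance from the centre to √10:
(−5m − (−5))² = 10(m² + 1)
3m² − 10m + 3 = 0, so m = 3 or m = 1/3.
Through (0, 6) these give 3x − y = −6 and x − 3y = −18.

3x − y = −6 and x − 3y = −18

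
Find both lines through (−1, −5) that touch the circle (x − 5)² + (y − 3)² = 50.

Write the tangent as mx − y + (−5 − m·(−1)) = 0 and set its distance from the centre to 5√2:
[m·(6) − (8)]² = 50(m² + 1)
7m² + 48m − 7 = 0, so m = 1/7 or m = −7.
With m = 1/7: x − 7y = 34. With m = −7: 7x + y = −12.

x − 7y = 34 and 7x + y = −12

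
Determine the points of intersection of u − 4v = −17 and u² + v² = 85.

From the line, v = (17 + u)/4. Substituting:
17u² + 34u − 1071 = 0  ⟹  u² + 2u − 63 = 0
u = 7 or u = −9, giving (7, 6) and (−9, 2).

(−9, 2) and (7, 6)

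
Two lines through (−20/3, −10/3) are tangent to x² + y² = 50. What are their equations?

Write the tangent as mx − y + (−10/3 − m·(−20/3)) = 0 and set its distance from the centre to 5√2:
[m·(20/3) − (10/3)]² = 50(m² + 1)
m² + 8m + 7 = 0, so m = −1 or m = −7.
With m = −1: x + y = −10. With m = −7: 7x + y = −50.

x + y = −10 and 7x + y = −50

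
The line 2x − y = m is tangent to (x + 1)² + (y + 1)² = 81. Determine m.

The line touches the circle iff its distance from (−1, −1) is 9:
|2·(−1) − 1·(−1) − m| / √5 = 9
|m − (−1)| = 9√5.

m = −1 ± 9√5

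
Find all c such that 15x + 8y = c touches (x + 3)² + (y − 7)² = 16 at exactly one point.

For a tangent, require d(centre, line) = r = 4.
|15·(−3) + 8·7 − c| / √289 = 4
|c − (11)| = 4·17, so c = 79 or c = −57.

c = −57 or c = 79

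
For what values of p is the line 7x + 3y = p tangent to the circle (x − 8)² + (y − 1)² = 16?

p = 59 ± 4√58

Tangency holds when the distance from the centre (8, 1) to the line equals the radius 4:
|7·8 + 3·1 − p| / √58 = 4
|p − (59)| = 4√58.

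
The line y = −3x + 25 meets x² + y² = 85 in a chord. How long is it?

3√10

Substitute y = −3x + 25:
10x² − 150x + 540 = 0  ⟹  x² − 15x + 54 = 0
x = 9 or x = 6, giving (9, −2) and (6, 7).
Chord length = distance between (9, −2) and (6, 7) = √90 = 3√10.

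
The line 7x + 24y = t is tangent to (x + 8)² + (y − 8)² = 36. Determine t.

t = −14 or t = 286

For a tangent, require d(centre, line) = r = 6.
|7·(−8) + 24·8 − t| / √625 = 6
|t − (136)| = 6·25, so t = 286 or t = −14.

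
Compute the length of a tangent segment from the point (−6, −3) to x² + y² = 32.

With centre O = (0, 0), |OP|² = 45 and r² = 32.
The tangent meets the radius at right angles, so tangent² = |PO|² − r² = 45 − 32 = 13.

√13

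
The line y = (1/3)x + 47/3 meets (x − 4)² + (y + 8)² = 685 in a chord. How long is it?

7√10

From the line, y = (47 + x)/3. Substituting:
10x² + 70x − 980 = 0  ⟹  x² + 7x − 98 = 0
x = 7 or x = −14, giving (7, 18) and (−14, 11).
Chord length = distance between (7, 18) and (−14, 11) = √490 = 7√10.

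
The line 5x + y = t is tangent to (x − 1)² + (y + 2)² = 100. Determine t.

t = 3 ± 10√26

The line touches the circle iff its distance from (1, −2) is 10:
|5·1 + 1·(−2) − t| / √26 = 10
|t − (3)| = 10√26.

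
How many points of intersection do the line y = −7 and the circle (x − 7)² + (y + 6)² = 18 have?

2

Substituting the line into the circle gives x² − 14x + 32 = 0.
Discriminant = (−14)² − 4·1·(32) = 68 > 0.
Two real roots: the line is a secant.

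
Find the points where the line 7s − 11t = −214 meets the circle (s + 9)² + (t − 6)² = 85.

Express t = (214 + 7s)/11 and substitute into the circle:
170s² + 4250s + 21420 = 0  ⟹  s² + 25s + 126 = 0
s = −7 or s = −18, giving (−7, 15) and (−18, 8).

(−18, 8) and (−7, 15)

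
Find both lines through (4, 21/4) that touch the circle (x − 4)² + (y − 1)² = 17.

x − 4y = −17 and x + 4y = 25

Write the tangent as mx − y + (21/4 − m·(4)) = 0 and set its distance from the centre to √17:
(0m − (−17/4))² = 17(m² + 1)
16m² − 1 = 0, so m = 1/4 or m = −1/4.
Through (4, 21/4) these give x − 4y = −17 and x + 4y = 25.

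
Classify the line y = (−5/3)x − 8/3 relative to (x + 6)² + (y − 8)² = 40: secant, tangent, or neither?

secant

Substituting the line into the circle gives 34x² + 428x + 988 = 0.
Δ = 183184 − 134368 = 48816.
Two real roots: the line is a secant.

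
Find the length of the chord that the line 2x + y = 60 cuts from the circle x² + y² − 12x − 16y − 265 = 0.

Substitute y = −2x + 60:
5x² − 220x + 2375 = 0  ⟹  x² − 44x + 475 = 0
x = 25 or x = 19, giving (25, 10) and (19, 22).
|(25, 10) − (19, 22)| = √((6)² + (−12)²) = 6√5.

6√5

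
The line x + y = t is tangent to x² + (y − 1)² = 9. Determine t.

Tangency holds when the distance from the centre (0, 1) to the line equals the radius 3:
|1·0 + 1·1 − t| / √2 = 3
|t − (1)| = 3√2.

t = 1 ± 3√2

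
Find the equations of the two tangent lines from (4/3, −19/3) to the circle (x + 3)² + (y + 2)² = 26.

x − 5y = 33 and 5x − y = 13

Write the tangent as mx − y + (−19/3 − m·(4/3)) = 0 and set its distance from the centre to √26:
(−13/3m − (13/3))² = 26(m² + 1)
5m² − 26m + 5 = 0, so m = 1/5 or m = 5.
With m = 1/5: x − 5y = 33. With m = 5: 5x − y = 13.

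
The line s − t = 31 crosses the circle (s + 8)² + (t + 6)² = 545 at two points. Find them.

From the line, t = s − 31. Substituting:
2s² − 34s + 144 = 0  ⟹  s² − 17s + 72 = 0
s = 9 or s = 8, giving (9, −22) and (8, −23).

(8, −23) and (9, −22)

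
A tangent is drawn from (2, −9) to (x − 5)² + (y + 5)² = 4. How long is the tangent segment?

With centre O = (5, −5), |OP|² = 25 and r² = 4.
Power of the point: PT² = |PO|² − r² = 21, so PT = √21.

√21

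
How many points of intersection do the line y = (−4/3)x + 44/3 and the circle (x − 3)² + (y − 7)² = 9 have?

2

Substituting the line into the circle gives 25x² − 238x + 529 = 0.
Discriminant = (−238)² − 4·25·(529) = 3744 > 0.
Two real roots: the line is a secant.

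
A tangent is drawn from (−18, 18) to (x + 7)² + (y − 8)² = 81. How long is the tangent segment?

2√35

The centre is (−7, 8) and r = 9. The square of the distance from P to the centre is 121 + 100 = 221.
Power of the point: PT² = |PO|² − r² = 140, so PT = 2√35.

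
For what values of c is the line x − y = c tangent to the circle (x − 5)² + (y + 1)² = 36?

The line touches the circle iff its distance from (5, −1) is 6:
|1·5 − 1·(−1) − c| / √2 = 6
|c − (6)| = 6√2.

c = 6 ± 6√2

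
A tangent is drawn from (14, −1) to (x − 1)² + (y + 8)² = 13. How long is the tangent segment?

Centre (1, −8), r² = 13. |PO|² = (13)² + (7)² = 218.
The tangent meets the radius at right angles, so tangent² = |PO|² − r² = 218 − 13 = 205.

√205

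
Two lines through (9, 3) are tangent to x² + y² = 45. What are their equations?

2x − y = 15 and x + 2y = 15

Write the tangent as mx − y + (3 − m·(9)) = 0 and set its distance from the centre to 3√5:
[m·(−9) − (−3)]² = 45(m² + 1)
2m² − 3m − 2 = 0, so m = 2 or m = −1/2.
Through (9, 3) these give 2x − y = 15 and x + 2y = 15.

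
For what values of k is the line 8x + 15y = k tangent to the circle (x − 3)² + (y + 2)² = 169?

k = −227 or k = 215

Tangency holds when the distance from the centre (3, −2) to the line equals the radius 13:
|8·3 + 15·(−2) − k| / √289 = 13
|k − (−6)| = 13·17, so k = 215 or k = −227.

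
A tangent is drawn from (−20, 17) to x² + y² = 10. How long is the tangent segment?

The centre is (0, 0) and r = √10. The square of the distance from P to the centre is 400 + 289 = 689.
By the tangent–radius right angle, tangent length = √(|PO|² − r²) = √679.

√679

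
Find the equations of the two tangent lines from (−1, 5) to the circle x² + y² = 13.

A line y − (5) = m(x − (−1)) is tangent when its distance from (0, 0) is √13:
[m·(1) − (−5)]² = 13(m² + 1)
6m² − 5m − 6 = 0, so m = −2/3 or m = 3/2.
With m = −2/3: 2x + 3y = 13. With m = 3/2: 3x − 2y = −13.

2x + 3y = 13 and 3x − 2y = −13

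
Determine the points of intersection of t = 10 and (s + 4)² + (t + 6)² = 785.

(−27, 10) and (19, 10)

Substitute t = 10:
s² + 8s − 513 = 0
s = 19 or s = −27, giving (19, 10) and (−27, 10).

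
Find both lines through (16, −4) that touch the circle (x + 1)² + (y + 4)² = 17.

A line y − (−4) = m(x − (16)) is tangent when its distance from (−1, −4) is √17:
[m·(−17) − (0)]² = 17(m² + 1)
16m² − 1 = 0, so m = −1/4 or m = 1/4.
With m = −1/4: x + 4y = 0. With m = 1/4: x − 4y = 32.

x + 4y = 0 and x − 4y = 32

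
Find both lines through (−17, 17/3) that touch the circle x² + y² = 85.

7x + 6y = −85 and 2x − 9y = −85

Write the tangent as mx − y + (17/3 − m·(−17)) = 0 and set its distance from the centre to √85:
(17m − (−17/3))² = 85(m² + 1)
54m² + 51m − 14 = 0, so m = −7/6 or m = 2/9.
With m = −7/6: 7x + 6y = −85. With m = 2/9: 2x − 9y = −85.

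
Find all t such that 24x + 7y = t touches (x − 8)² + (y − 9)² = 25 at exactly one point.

The line touches the circle iff its distance from (8, 9) is 5:
|24·8 + 7·9 − t| / √625 = 5
|t − (255)| = 5·25, so t = 380 or t = 130.

t = 130 or t = 380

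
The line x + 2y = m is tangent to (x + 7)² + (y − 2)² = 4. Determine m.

m = −3 ± 2√5

Tangency holds when the distance from the centre (−7, 2) to the line equals the radius 2:
|1·(−7) + 2·2 − m| / √5 = 2
|m − (−3)| = 2√5.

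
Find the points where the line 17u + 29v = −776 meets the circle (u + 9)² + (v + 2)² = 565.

(−32, −8) and (−3, −25)

Substitute v = (−776 − 17u)/29:
1130u² + 39550u + 108480 = 0  ⟹  u² + 35u + 96 = 0
u = −3 or u = −32, giving (−3, −25) and (−32, −8).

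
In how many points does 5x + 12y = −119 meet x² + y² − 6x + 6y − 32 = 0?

0

Substituting the line into the circle gives 169x² − 34x + 985 = 0.
Discriminant = (−34)² − 4·169·(985) = −664704 < 0.
No real roots: the line does not meet the circle.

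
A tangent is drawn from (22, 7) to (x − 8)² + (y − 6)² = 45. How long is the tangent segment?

Centre (8, 6), r² = 45. |PO|² = (14)² + (1)² = 197.
Power of the point: PT² = |PO|² − r² = 152, so PT = 2√38.

2√38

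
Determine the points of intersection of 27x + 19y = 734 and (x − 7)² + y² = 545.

Substitute y = (734 − 27x)/19:
1090x² − 44690x + 359700 = 0  ⟹  x² − 41x + 330 = 0
x = 30 or x = 11, giving (30, −4) and (11, 23).

(11, 23) and (30, −4)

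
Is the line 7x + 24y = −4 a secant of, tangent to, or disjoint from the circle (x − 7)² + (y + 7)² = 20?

Centre (7, −7), r² = 20. Distance² from centre to line = (−115)²/625 = 529/25.
Since d² > r², the line lies outside the circle.

disjoint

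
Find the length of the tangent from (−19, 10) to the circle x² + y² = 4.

Centre (0, 0), r² = 4. |PO|² = (−19)² + (10)² = 461.
The tangent meets the radius at right angles, so tangent² = |PO|² − r² = 461 − 4 = 457.

√457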